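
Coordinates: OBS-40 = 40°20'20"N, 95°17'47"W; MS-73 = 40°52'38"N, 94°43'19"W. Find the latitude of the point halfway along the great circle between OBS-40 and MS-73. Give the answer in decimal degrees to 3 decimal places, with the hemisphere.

40.608°N

OBS-40: φ = +40.33889°, λ = -95.29639°
MS-73: φ = +40.87722°, λ = -94.72194°
Bx = cos φ₂ cos Δλ = 0.756076,  By = cos φ₂ sin Δλ = 0.007581
φₘ = atan2(sin φ₁ + sin φ₂, √((cos φ₁ + Bx)² + By²)) = 40.60841°
λₘ = λ₁ + atan2(By, cos φ₁ + Bx) = -95.01032°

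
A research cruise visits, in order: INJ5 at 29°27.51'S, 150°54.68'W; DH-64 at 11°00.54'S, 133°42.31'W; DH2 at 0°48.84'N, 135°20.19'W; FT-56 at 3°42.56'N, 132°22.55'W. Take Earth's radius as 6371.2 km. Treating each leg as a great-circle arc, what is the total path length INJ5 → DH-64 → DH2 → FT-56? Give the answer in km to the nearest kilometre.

4506 km

INJ5: φ = -29.45850°, λ = -150.91133°
DH-64: φ = -11.00900°, λ = -133.70517°
DH2: φ = +0.81400°, λ = -135.33650°
FT-56: φ = +3.70933°, λ = -132.37583°
INJ5→DH-64: c = 0.426661 rad, d = 2718.34 km
DH-64→DH2: c = 0.208283 rad, d = 1327.01 km
DH2→FT-56: c = 0.072243 rad, d = 460.27 km
Total = 2718.34 + 1327.01 + 460.27 = 4505.63 km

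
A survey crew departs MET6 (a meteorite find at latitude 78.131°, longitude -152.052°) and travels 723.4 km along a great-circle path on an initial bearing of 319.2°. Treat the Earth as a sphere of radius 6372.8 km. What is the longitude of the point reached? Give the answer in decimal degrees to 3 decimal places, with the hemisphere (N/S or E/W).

176.376°E

δ = d/R = 723.4/6372.8 = 0.113514 rad
φ₂ = arcsin(sin φ₁ cos δ + cos φ₁ sin δ cos θ)
   = arcsin(0.97862·0.99356 + 0.20567·0.11327·0.75700) = 81.87326°
λ₂ = λ₁ + atan2(sin θ sin δ cos φ₁, cos δ − sin φ₁ sin φ₂) = 176.37624°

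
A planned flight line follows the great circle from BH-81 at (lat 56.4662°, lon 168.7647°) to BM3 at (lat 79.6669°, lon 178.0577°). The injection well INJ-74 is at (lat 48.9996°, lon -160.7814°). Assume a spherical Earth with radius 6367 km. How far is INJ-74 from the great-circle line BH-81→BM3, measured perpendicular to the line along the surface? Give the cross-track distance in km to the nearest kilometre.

2179 km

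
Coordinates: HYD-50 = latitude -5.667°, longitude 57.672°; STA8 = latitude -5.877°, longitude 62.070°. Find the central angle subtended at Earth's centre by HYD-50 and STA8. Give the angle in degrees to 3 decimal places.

4.381°

Δφ = -0.2100°,  Δλ = 4.3980°
a = sin²(Δφ/2) + cos φ₁ cos φ₂ sin²(Δλ/2) = 0.001461
c = 2·arcsin(√a) = 0.076458 rad = 4.3807°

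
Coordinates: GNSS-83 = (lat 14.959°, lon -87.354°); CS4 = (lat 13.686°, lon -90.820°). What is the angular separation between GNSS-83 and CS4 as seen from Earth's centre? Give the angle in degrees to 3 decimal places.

3.591°

Δφ = -1.2730°,  Δλ = -3.4660°
a = sin²(Δφ/2) + cos φ₁ cos φ₂ sin²(Δλ/2) = 0.000982
c = 2·arcsin(√a) = 0.062681 rad = 3.5913°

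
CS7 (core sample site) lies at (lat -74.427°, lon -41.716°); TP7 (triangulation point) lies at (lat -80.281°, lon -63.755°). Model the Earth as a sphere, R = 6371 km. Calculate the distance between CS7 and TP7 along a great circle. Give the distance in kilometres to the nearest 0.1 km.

Δφ = -5.8540°,  Δλ = -22.0390°
a = sin²(Δφ/2) + cos φ₁ cos φ₂ sin²(Δλ/2) = 0.004263
c = 2·arcsin(√a) = 0.130681 rad = 7.4875°
d = R·c = 6371 × 0.130681 = 832.6 km

832.6 km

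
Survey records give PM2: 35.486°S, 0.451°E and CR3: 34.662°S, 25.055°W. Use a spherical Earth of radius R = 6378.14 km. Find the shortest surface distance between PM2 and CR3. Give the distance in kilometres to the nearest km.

Δφ = 0.8240°,  Δλ = -25.5060°
a = sin²(Δφ/2) + cos φ₁ cos φ₂ sin²(Δλ/2) = 0.032688
c = 2·arcsin(√a) = 0.363598 rad = 20.8326°
d = R·c = 6378.14 × 0.363598 = 2319.1 km

2319 km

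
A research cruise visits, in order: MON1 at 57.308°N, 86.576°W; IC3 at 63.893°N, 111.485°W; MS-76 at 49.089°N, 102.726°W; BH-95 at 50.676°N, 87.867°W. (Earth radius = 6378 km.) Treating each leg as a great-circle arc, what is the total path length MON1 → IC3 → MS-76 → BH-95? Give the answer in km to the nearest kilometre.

4340 km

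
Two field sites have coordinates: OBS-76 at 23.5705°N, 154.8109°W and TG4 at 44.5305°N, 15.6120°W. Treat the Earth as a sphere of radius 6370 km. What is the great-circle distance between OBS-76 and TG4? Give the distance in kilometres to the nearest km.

Δφ = 20.9600°,  Δλ = 139.1989°
a = sin²(Δφ/2) + cos φ₁ cos φ₂ sin²(Δλ/2) = 0.607092
c = 2·arcsin(√a) = 1.786652 rad = 102.3676°
d = R·c = 6370 × 1.786652 = 11381.0 km

11381 km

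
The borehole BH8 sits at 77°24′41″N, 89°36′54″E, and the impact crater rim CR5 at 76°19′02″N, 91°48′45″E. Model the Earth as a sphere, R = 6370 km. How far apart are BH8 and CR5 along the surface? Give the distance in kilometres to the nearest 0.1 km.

133.7 km

BH8: φ = +77.41139°, λ = +89.61500°
CR5: φ = +76.31722°, λ = +91.81250°
Δφ = -1.0942°,  Δλ = 2.1975°
a = sin²(Δφ/2) + cos φ₁ cos φ₂ sin²(Δλ/2) = 0.000110
c = 2·arcsin(√a) = 0.020989 rad = 1.2026°
d = R·c = 6370 × 0.020989 = 133.7 km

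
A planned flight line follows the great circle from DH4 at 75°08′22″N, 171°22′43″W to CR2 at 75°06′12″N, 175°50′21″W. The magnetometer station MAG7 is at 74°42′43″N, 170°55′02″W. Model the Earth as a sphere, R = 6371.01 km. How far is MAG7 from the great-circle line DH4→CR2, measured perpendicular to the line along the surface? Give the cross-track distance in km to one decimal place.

DH4: φ = +75.13944°, λ = -171.37861°
CR2: φ = +75.10333°, λ = -175.83917°
MAG7: φ = +74.71194°, λ = -170.91722°
δ₁₃ = central angle DH4→MAG7 = 0.007750 rad  (haversine)
θ₁₃ = bearing DH4→MAG7 = 164.098°,  θ₁₂ = bearing DH4→CR2 = 270.351°
dₓₜ = R·arcsin(sin δ₁₃ · sin(θ₁₃ − θ₁₂)) = 6371.01·arcsin(0.00775·sin(-106.252°)) = -47.400 km
|dₓₜ| = 47.400 km

47.4 km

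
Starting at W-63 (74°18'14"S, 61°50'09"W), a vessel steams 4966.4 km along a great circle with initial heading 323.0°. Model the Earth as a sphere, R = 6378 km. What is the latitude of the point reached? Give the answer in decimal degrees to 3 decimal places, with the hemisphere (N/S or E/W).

W-63: φ = -74.30389°, λ = -61.83583°
δ = d/R = 4966.4/6378 = 0.778677 rad
φ₂ = arcsin(sin φ₁ cos δ + cos φ₁ sin δ cos θ)
   = arcsin(-0.96271·0.71184 + 0.27054·0.70234·0.79864) = -32.24580°
λ₂ = λ₁ + atan2(sin θ sin δ cos φ₁, cos δ − sin φ₁ sin φ₂) = -91.81973°

32.246°S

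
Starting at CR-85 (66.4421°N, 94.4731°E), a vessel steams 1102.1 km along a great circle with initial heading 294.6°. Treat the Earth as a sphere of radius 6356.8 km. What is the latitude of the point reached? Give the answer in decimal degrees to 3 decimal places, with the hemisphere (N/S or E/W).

68.688°N

δ = d/R = 1102.1/6356.8 = 0.173373 rad
φ₂ = arcsin(sin φ₁ cos δ + cos φ₁ sin δ cos θ)
   = arcsin(0.91666·0.98501 + 0.39968·0.17251·0.41628) = 68.68808°
λ₂ = λ₁ + atan2(sin θ sin δ cos φ₁, cos δ − sin φ₁ sin φ₂) = 68.90641°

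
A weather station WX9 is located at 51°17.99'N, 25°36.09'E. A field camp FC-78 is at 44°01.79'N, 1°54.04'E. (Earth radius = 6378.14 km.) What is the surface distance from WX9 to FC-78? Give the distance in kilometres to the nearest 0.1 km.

WX9: φ = +51.29983°, λ = +25.60150°
FC-78: φ = +44.02983°, λ = +1.90067°
Δφ = -7.2700°,  Δλ = -23.7008°
a = sin²(Δφ/2) + cos φ₁ cos φ₂ sin²(Δλ/2) = 0.022977
c = 2·arcsin(√a) = 0.304338 rad = 17.4373°
d = R·c = 6378.14 × 0.304338 = 1941.1 km

1941.1 km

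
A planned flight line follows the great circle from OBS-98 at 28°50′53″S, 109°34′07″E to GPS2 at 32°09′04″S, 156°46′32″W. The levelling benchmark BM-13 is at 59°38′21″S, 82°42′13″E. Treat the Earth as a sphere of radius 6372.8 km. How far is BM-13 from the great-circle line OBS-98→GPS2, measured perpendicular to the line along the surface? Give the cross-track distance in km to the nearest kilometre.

3943 km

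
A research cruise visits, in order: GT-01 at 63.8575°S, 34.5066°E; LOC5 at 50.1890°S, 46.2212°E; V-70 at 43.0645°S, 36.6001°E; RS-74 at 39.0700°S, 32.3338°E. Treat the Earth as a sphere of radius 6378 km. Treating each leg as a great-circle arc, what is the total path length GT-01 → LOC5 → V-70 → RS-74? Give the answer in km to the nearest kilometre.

3323 km

GT-01→LOC5: c = 0.262272 rad, d = 1672.77 km
LOC5→V-70: c = 0.169319 rad, d = 1079.92 km
V-70→RS-74: c = 0.089483 rad, d = 570.72 km
Total = 1672.77 + 1079.92 + 570.72 = 3323.42 km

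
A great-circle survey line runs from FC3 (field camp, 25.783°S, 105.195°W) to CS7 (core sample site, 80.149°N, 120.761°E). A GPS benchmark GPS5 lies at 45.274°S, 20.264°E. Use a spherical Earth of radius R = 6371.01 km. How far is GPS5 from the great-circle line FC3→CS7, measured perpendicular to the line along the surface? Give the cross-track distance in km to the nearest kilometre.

2960 km

δ₁₃ = central angle FC3→GPS5 = 1.629396 rad  (haversine)
θ₁₃ = bearing FC3→GPS5 = 144.957°,  θ₁₂ = bearing FC3→CS7 = 351.626°
dₓₜ = R·arcsin(sin δ₁₃ · sin(θ₁₃ − θ₁₂)) = 6371.01·arcsin(0.99828·sin(-206.669°)) = 2959.932 km
|dₓₜ| = 2959.932 km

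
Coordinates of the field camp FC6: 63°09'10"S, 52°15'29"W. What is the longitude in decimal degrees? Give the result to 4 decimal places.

52.2581°W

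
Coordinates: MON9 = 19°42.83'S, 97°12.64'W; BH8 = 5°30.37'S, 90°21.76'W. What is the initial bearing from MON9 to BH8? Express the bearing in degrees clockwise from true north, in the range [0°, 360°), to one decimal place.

26.0°

MON9: φ = -19.71383°, λ = -97.21067°
BH8: φ = -5.50617°, λ = -90.36267°
Δλ = 6.8480°
y = sin Δλ · cos φ₂ = 0.118686
x = cos φ₁ sin φ₂ − sin φ₁ cos φ₂ cos Δλ = 0.243042
θ = atan2(y, x) = 26.0278° → 26.0278° (mod 360°)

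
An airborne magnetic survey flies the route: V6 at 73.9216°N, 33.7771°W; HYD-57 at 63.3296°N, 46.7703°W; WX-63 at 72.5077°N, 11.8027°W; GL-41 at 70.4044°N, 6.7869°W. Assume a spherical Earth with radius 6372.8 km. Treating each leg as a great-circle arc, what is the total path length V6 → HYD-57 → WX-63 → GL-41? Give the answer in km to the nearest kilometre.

3320 km

V6→HYD-57: c = 0.201446 rad, d = 1283.78 km
HYD-57→WX-63: c = 0.273462 rad, d = 1742.72 km
WX-63→GL-41: c = 0.046042 rad, d = 293.42 km
Total = 1283.78 + 1742.72 + 293.42 = 3319.91 km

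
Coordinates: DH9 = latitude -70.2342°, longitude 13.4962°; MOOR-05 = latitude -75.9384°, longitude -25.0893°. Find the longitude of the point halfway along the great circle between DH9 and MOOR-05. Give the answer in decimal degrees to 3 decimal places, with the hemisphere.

2.514°W

Bx = cos φ₂ cos Δλ = 0.189920,  By = cos φ₂ sin Δλ = -0.151533
φₘ = atan2(sin φ₁ + sin φ₂, √((cos φ₁ + Bx)² + By²)) = -73.96114°
λₘ = λ₁ + atan2(By, cos φ₁ + Bx) = -2.51418°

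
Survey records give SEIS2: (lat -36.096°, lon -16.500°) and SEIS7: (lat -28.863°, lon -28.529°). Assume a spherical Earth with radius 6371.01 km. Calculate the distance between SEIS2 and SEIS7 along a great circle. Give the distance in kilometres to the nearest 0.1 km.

Δφ = 7.2330°,  Δλ = -12.0290°
a = sin²(Δφ/2) + cos φ₁ cos φ₂ sin²(Δλ/2) = 0.011748
c = 2·arcsin(√a) = 0.217204 rad = 12.4449°
d = R·c = 6371.01 × 0.217204 = 1383.8 km

1383.8 km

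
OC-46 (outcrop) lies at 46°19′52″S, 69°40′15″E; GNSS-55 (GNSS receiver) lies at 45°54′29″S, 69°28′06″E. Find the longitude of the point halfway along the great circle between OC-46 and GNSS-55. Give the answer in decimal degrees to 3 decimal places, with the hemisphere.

OC-46: φ = -46.33111°, λ = +69.67083°
GNSS-55: φ = -45.90806°, λ = +69.46833°
Bx = cos φ₂ cos Δλ = 0.695807,  By = cos φ₂ sin Δλ = -0.002459
φₘ = atan2(sin φ₁ + sin φ₂, √((cos φ₁ + Bx)² + By²)) = -46.11963°
λₘ = λ₁ + atan2(By, cos φ₁ + Bx) = 69.56919°

69.569°E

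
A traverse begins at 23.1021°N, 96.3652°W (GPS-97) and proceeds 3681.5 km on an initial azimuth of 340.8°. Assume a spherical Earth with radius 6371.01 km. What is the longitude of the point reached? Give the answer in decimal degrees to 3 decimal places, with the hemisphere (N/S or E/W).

δ = d/R = 3681.5/6371.01 = 0.577852 rad
φ₂ = arcsin(sin φ₁ cos δ + cos φ₁ sin δ cos θ)
   = arcsin(0.39237·0.83764 + 0.91981·0.54623·0.94438) = 53.43106°
λ₂ = λ₁ + atan2(sin θ sin δ cos φ₁, cos δ − sin φ₁ sin φ₂) = -113.91341°

113.913°W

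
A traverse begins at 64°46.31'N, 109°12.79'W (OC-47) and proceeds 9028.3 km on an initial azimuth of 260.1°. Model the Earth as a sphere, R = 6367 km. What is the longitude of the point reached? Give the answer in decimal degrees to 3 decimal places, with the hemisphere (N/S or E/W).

173.441°E

OC-47: φ = +64.77183°, λ = -109.21317°
δ = d/R = 9028.3/6367 = 1.417983 rad
φ₂ = arcsin(sin φ₁ cos δ + cos φ₁ sin δ cos θ)
   = arcsin(0.90462·0.15222 + 0.42622·0.98835·-0.17193) = 3.74256°
λ₂ = λ₁ + atan2(sin θ sin δ cos φ₁, cos δ − sin φ₁ sin φ₂) = 173.44091°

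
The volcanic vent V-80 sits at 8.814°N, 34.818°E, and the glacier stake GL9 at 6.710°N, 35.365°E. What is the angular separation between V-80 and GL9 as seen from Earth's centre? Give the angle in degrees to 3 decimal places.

2.173°

Δφ = -2.1040°,  Δλ = 0.5470°
a = sin²(Δφ/2) + cos φ₁ cos φ₂ sin²(Δλ/2) = 0.000359
c = 2·arcsin(√a) = 0.037920 rad = 2.1727°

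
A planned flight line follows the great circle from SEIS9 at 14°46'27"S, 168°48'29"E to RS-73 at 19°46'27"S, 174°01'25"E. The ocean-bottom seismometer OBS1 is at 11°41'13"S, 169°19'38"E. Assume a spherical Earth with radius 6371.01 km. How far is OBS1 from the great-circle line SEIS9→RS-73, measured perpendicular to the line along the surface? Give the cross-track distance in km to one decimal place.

SEIS9: φ = -14.77417°, λ = +168.80806°
RS-73: φ = -19.77417°, λ = +174.02361°
OBS1: φ = -11.68694°, λ = +169.32722°
δ₁₃ = central angle SEIS9→OBS1 = 0.054599 rad  (haversine)
θ₁₃ = bearing SEIS9→OBS1 = 9.358°,  θ₁₂ = bearing SEIS9→RS-73 = 135.860°
dₓₜ = R·arcsin(sin δ₁₃ · sin(θ₁₃ − θ₁₂)) = 6371.01·arcsin(0.05457·sin(-126.502°)) = -279.566 km
|dₓₜ| = 279.566 km

279.6 km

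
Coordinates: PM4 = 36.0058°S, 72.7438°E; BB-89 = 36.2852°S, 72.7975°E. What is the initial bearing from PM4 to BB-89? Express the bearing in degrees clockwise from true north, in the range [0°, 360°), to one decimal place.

Δλ = 0.0537°
y = sin Δλ · cos φ₂ = 0.000755
x = cos φ₁ sin φ₂ − sin φ₁ cos φ₂ cos Δλ = -0.004877
θ = atan2(y, x) = 171.1937° → 171.1937° (mod 360°)

171.2°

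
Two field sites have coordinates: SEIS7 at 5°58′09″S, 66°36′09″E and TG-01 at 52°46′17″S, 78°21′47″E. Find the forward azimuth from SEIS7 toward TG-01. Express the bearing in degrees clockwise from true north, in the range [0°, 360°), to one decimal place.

SEIS7: φ = -5.96917°, λ = +66.60250°
TG-01: φ = -52.77139°, λ = +78.36306°
Δλ = 11.7606°
y = sin Δλ · cos φ₂ = 0.123312
x = cos φ₁ sin φ₂ − sin φ₁ cos φ₂ cos Δλ = -0.730316
θ = atan2(y, x) = 170.4162° → 170.4162° (mod 360°)

170.4°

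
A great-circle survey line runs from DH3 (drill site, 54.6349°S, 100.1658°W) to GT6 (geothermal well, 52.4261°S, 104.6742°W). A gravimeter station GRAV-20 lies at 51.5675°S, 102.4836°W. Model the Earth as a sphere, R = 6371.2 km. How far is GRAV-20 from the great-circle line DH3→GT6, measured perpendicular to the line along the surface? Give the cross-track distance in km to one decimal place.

169.9 km

δ₁₃ = central angle DH3→GRAV-20 = 0.058780 rad  (haversine)
θ₁₃ = bearing DH3→GRAV-20 = 334.665°,  θ₁₂ = bearing DH3→GT6 = 307.667°
dₓₜ = R·arcsin(sin δ₁₃ · sin(θ₁₃ − θ₁₂)) = 6371.2·arcsin(0.05875·sin(26.997°)) = 169.925 km
|dₓₜ| = 169.925 km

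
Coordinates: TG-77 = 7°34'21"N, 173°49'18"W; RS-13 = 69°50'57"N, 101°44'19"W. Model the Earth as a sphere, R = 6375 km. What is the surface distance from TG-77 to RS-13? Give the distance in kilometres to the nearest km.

8542 km

TG-77: φ = +7.57250°, λ = -173.82167°
RS-13: φ = +69.84917°, λ = -101.73861°
Δφ = 62.2767°,  Δλ = 72.0831°
a = sin²(Δφ/2) + cos φ₁ cos φ₂ sin²(Δλ/2) = 0.385615
c = 2·arcsin(√a) = 1.339983 rad = 76.7754°
d = R·c = 6375 × 1.339983 = 8542.4 km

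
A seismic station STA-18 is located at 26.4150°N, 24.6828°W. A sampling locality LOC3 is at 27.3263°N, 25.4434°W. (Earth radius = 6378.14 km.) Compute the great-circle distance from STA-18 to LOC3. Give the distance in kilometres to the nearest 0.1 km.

Δφ = 0.9113°,  Δλ = -0.7606°
a = sin²(Δφ/2) + cos φ₁ cos φ₂ sin²(Δλ/2) = 0.000098
c = 2·arcsin(√a) = 0.019829 rad = 1.1361°
d = R·c = 6378.14 × 0.019829 = 126.5 km

126.5 km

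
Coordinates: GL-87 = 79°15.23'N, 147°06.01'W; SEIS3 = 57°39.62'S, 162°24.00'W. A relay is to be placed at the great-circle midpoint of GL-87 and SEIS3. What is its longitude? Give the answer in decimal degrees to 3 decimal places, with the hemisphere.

GL-87: φ = +79.25383°, λ = -147.10017°
SEIS3: φ = -57.66033°, λ = -162.40000°
Bx = cos φ₂ cos Δλ = 0.515978,  By = cos φ₂ sin Δλ = -0.141154
φₘ = atan2(sin φ₁ + sin φ₂, √((cos φ₁ + Bx)² + By²)) = 10.86909°
λₘ = λ₁ + atan2(By, cos φ₁ + Bx) = -158.46238°

158.462°W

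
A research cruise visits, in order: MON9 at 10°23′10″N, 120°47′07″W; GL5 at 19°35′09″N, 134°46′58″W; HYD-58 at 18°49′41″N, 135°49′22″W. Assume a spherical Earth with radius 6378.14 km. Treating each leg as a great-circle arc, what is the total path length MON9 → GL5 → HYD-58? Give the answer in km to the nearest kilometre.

MON9: φ = +10.38611°, λ = -120.78528°
GL5: φ = +19.58583°, λ = -134.78278°
HYD-58: φ = +18.82806°, λ = -135.82278°
MON9→GL5: c = 0.285149 rad, d = 1818.72 km
GL5→HYD-58: c = 0.021650 rad, d = 138.09 km
Total = 1818.72 + 138.09 = 1956.81 km

1957 km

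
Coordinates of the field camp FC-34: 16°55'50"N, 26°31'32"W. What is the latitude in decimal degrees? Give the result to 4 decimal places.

16.9306°N

16° + 55′/60 + 50″/3600 = 16 + 0.91667 + 0.01389 = 16.9306°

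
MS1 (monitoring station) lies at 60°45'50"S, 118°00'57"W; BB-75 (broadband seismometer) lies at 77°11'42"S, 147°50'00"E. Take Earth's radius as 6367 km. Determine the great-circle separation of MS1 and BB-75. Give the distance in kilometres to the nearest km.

3615 km

MS1: φ = -60.76389°, λ = -118.01583°
BB-75: φ = -77.19500°, λ = +147.83333°
Δφ = -16.4311°,  Δλ = -94.1508°
a = sin²(Δφ/2) + cos φ₁ cos φ₂ sin²(Δλ/2) = 0.078461
c = 2·arcsin(√a) = 0.567816 rad = 32.5335°
d = R·c = 6367 × 0.567816 = 3615.3 km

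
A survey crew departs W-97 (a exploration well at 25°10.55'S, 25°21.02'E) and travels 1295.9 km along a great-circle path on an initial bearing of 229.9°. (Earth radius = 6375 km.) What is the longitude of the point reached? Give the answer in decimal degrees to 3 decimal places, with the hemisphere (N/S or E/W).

W-97: φ = -25.17583°, λ = +25.35033°
δ = d/R = 1295.9/6375 = 0.203278 rad
φ₂ = arcsin(sin φ₁ cos δ + cos φ₁ sin δ cos θ)
   = arcsin(-0.42540·0.97941 + 0.90501·0.20188·-0.64412) = -32.29798°
λ₂ = λ₁ + atan2(sin θ sin δ cos φ₁, cos δ − sin φ₁ sin φ₂) = 14.82392°

14.824°E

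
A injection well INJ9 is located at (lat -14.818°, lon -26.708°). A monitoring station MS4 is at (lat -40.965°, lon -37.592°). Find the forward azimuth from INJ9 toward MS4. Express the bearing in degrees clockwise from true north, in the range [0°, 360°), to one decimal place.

Δλ = -10.8840°
y = sin Δλ · cos φ₂ = -0.142581
x = cos φ₁ sin φ₂ − sin φ₁ cos φ₂ cos Δλ = -0.444150
θ = atan2(y, x) = -162.2023° → 197.7977° (mod 360°)

197.8°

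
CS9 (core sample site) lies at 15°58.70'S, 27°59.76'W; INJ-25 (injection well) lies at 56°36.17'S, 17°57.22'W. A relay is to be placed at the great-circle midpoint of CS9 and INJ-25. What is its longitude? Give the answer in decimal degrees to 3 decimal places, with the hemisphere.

24.343°W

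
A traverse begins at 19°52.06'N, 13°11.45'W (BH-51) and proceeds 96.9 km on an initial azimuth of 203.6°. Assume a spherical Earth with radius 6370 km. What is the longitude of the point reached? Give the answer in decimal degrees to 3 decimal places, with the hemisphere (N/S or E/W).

13.560°W

BH-51: φ = +19.86767°, λ = -13.19083°
δ = d/R = 96.9/6370 = 0.015212 rad
φ₂ = arcsin(sin φ₁ cos δ + cos φ₁ sin δ cos θ)
   = arcsin(0.33985·0.99988 + 0.94048·0.01521·-0.91636) = 19.06861°
λ₂ = λ₁ + atan2(sin θ sin δ cos φ₁, cos δ − sin φ₁ sin φ₂) = -13.56002°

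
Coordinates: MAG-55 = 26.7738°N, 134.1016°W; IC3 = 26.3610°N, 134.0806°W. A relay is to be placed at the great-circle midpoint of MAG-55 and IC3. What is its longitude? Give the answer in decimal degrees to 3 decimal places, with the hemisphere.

134.091°W

Bx = cos φ₂ cos Δλ = 0.896014,  By = cos φ₂ sin Δλ = 0.000328
φₘ = atan2(sin φ₁ + sin φ₂, √((cos φ₁ + Bx)² + By²)) = 26.56740°
λₘ = λ₁ + atan2(By, cos φ₁ + Bx) = -134.09108°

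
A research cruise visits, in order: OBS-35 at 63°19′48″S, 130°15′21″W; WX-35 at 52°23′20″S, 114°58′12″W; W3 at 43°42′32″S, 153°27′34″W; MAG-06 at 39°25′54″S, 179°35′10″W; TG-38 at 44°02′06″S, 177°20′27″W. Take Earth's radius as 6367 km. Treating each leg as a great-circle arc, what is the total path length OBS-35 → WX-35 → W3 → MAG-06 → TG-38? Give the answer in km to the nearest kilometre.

7241 km

OBS-35: φ = -63.33000°, λ = -130.25583°
WX-35: φ = -52.38889°, λ = -114.97000°
W3: φ = -43.70889°, λ = -153.45944°
MAG-06: φ = -39.43167°, λ = -179.58611°
TG-38: φ = -44.03500°, λ = -177.34083°
OBS-35→WX-35: c = 0.236638 rad, d = 1506.67 km
WX-35→W3: c = 0.467512 rad, d = 2976.65 km
W3→MAG-06: c = 0.347677 rad, d = 2213.66 km
MAG-06→TG-38: c = 0.085491 rad, d = 544.32 km
Total = 1506.67 + 2976.65 + 2213.66 + 544.32 = 7241.29 km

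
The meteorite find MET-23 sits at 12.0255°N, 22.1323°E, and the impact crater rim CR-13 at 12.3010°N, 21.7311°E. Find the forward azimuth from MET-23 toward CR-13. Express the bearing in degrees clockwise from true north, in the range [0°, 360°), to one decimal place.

305.1°

Δλ = -0.4012°
y = sin Δλ · cos φ₂ = -0.006841
x = cos φ₁ sin φ₂ − sin φ₁ cos φ₂ cos Δλ = 0.004813
θ = atan2(y, x) = -54.8714° → 305.1286° (mod 360°)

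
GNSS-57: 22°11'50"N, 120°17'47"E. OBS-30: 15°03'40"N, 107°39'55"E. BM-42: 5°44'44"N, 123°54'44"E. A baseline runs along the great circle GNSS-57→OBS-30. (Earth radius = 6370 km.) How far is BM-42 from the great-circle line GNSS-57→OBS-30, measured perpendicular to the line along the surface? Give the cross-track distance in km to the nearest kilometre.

1794 km

GNSS-57: φ = +22.19722°, λ = +120.29639°
OBS-30: φ = +15.06111°, λ = +107.66528°
BM-42: φ = +5.74556°, λ = +123.91222°
δ₁₃ = central angle GNSS-57→BM-42 = 0.293542 rad  (haversine)
θ₁₃ = bearing GNSS-57→BM-42 = 167.475°,  θ₁₂ = bearing GNSS-57→OBS-30 = 241.344°
dₓₜ = R·arcsin(sin δ₁₃ · sin(θ₁₃ − θ₁₂)) = 6370·arcsin(0.28934·sin(-73.869°)) = -1794.186 km
|dₓₜ| = 1794.186 km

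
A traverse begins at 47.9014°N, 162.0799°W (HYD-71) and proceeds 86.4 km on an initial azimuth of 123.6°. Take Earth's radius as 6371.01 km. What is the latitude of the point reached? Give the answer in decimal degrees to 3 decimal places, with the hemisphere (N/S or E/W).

δ = d/R = 86.4/6371.01 = 0.013561 rad
φ₂ = arcsin(sin φ₁ cos δ + cos φ₁ sin δ cos θ)
   = arcsin(0.74199·0.99991 + 0.67041·0.01356·-0.55339) = 47.46740°
λ₂ = λ₁ + atan2(sin θ sin δ cos φ₁, cos δ − sin φ₁ sin φ₂) = -161.12252°

47.467°N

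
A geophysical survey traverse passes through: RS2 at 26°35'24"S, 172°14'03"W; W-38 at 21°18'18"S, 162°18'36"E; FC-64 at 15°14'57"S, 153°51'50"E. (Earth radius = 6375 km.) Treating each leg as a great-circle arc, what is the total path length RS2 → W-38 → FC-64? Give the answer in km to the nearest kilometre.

RS2: φ = -26.59000°, λ = -172.23417°
W-38: φ = -21.30500°, λ = +162.31000°
FC-64: φ = -15.24917°, λ = +153.86389°
RS2→W-38: c = 0.415618 rad, d = 2649.57 km
W-38→FC-64: c = 0.175319 rad, d = 1117.66 km
Total = 2649.57 + 1117.66 = 3767.22 km

3767 km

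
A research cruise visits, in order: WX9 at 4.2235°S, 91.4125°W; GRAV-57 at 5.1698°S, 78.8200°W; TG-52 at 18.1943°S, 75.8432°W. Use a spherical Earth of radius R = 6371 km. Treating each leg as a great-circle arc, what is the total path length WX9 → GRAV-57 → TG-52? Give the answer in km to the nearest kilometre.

WX9→GRAV-57: c = 0.219659 rad, d = 1399.45 km
GRAV-57→TG-52: c = 0.232918 rad, d = 1483.92 km
Total = 1399.45 + 1483.92 = 2883.36 km

2883 km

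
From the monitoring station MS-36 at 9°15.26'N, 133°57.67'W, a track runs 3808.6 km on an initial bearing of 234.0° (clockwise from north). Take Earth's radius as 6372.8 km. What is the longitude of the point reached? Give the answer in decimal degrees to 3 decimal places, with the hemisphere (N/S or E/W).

MS-36: φ = +9.25433°, λ = -133.96117°
δ = d/R = 3808.6/6372.8 = 0.597634 rad
φ₂ = arcsin(sin φ₁ cos δ + cos φ₁ sin δ cos θ)
   = arcsin(0.16082·0.82667 + 0.98698·0.56269·-0.58779) = -11.15665°
λ₂ = λ₁ + atan2(sin θ sin δ cos φ₁, cos δ − sin φ₁ sin φ₂) = -161.60622°

161.606°W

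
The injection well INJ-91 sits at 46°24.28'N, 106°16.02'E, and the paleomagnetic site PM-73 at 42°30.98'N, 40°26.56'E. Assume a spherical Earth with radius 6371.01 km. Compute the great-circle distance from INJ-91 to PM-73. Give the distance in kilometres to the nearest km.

5089 km

INJ-91: φ = +46.40467°, λ = +106.26700°
PM-73: φ = +42.51633°, λ = +40.44267°
Δφ = -3.8883°,  Δλ = -65.8243°
a = sin²(Δφ/2) + cos φ₁ cos φ₂ sin²(Δλ/2) = 0.151207
c = 2·arcsin(√a) = 0.798774 rad = 45.7664°
d = R·c = 6371.01 × 0.798774 = 5089.0 km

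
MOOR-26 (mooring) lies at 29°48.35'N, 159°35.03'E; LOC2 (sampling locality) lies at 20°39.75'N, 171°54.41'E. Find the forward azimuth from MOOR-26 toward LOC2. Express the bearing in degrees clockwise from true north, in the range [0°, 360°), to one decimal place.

126.6°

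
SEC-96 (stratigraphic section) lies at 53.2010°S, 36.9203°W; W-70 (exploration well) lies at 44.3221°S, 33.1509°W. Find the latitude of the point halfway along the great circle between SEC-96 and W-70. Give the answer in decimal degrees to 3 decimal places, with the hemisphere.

Bx = cos φ₂ cos Δλ = 0.713876,  By = cos φ₂ sin Δλ = 0.047033
φₘ = atan2(sin φ₁ + sin φ₂, √((cos φ₁ + Bx)² + By²)) = -48.77680°
λₘ = λ₁ + atan2(By, cos φ₁ + Bx) = -34.86862°

48.777°S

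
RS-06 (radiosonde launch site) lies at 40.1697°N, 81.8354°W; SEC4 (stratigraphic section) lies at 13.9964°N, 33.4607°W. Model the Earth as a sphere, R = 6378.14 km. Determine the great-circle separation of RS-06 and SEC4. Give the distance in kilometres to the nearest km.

5518 km

Δφ = -26.1733°,  Δλ = 48.3747°
a = sin²(Δφ/2) + cos φ₁ cos φ₂ sin²(Δλ/2) = 0.175737
c = 2·arcsin(√a) = 0.865149 rad = 49.5694°
d = R·c = 6378.14 × 0.865149 = 5518.0 km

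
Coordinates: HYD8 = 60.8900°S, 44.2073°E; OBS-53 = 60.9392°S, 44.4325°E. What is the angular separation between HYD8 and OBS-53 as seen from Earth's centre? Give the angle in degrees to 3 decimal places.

Δφ = -0.0492°,  Δλ = 0.2252°
a = sin²(Δφ/2) + cos φ₁ cos φ₂ sin²(Δλ/2) = 0.000001
c = 2·arcsin(√a) = 0.002095 rad = 0.1200°

0.120°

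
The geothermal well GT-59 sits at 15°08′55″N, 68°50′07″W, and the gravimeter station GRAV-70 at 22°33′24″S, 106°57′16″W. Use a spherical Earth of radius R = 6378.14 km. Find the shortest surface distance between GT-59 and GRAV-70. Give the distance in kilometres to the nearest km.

5906 km

GT-59: φ = +15.14861°, λ = -68.83528°
GRAV-70: φ = -22.55667°, λ = -106.95444°
Δφ = -37.7053°,  Δλ = -38.1192°
a = sin²(Δφ/2) + cos φ₁ cos φ₂ sin²(Δλ/2) = 0.199473
c = 2·arcsin(√a) = 0.925976 rad = 53.0545°
d = R·c = 6378.14 × 0.925976 = 5906.0 km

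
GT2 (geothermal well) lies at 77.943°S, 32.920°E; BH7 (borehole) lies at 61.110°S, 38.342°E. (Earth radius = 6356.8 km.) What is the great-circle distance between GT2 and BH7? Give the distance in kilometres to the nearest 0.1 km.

Δφ = 16.8330°,  Δλ = 5.4220°
a = sin²(Δφ/2) + cos φ₁ cos φ₂ sin²(Δλ/2) = 0.021649
c = 2·arcsin(√a) = 0.295347 rad = 16.9221°
d = R·c = 6356.8 × 0.295347 = 1877.5 km

1877.5 km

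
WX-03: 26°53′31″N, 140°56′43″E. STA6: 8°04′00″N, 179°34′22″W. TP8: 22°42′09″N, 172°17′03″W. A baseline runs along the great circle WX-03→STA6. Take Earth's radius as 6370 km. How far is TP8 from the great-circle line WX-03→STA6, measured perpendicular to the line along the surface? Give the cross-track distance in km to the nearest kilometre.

WX-03: φ = +26.89194°, λ = +140.94528°
STA6: φ = +8.06667°, λ = -179.57278°
TP8: φ = +22.70250°, λ = -172.28417°
δ₁₃ = central angle WX-03→TP8 = 0.740556 rad  (haversine)
θ₁₃ = bearing WX-03→TP8 = 85.033°,  θ₁₂ = bearing WX-03→STA6 = 109.303°
dₓₜ = R·arcsin(sin δ₁₃ · sin(θ₁₃ − θ₁₂)) = 6370·arcsin(0.67470·sin(-24.270°)) = -1790.025 km
|dₓₜ| = 1790.025 km

1790 km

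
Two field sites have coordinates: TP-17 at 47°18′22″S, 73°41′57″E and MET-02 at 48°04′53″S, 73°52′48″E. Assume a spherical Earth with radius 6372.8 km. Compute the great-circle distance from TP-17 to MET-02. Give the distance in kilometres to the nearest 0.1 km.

TP-17: φ = -47.30611°, λ = +73.69917°
MET-02: φ = -48.08139°, λ = +73.88000°
Δφ = -0.7753°,  Δλ = 0.1808°
a = sin²(Δφ/2) + cos φ₁ cos φ₂ sin²(Δλ/2) = 0.000047
c = 2·arcsin(√a) = 0.013697 rad = 0.7848°
d = R·c = 6372.8 × 0.013697 = 87.3 km

87.3 km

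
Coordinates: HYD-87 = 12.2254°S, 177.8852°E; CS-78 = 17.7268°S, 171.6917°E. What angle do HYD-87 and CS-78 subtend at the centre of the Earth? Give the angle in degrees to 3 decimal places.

8.126°

Δφ = -5.5014°,  Δλ = -6.1935°
a = sin²(Δφ/2) + cos φ₁ cos φ₂ sin²(Δλ/2) = 0.005020
c = 2·arcsin(√a) = 0.141821 rad = 8.1257°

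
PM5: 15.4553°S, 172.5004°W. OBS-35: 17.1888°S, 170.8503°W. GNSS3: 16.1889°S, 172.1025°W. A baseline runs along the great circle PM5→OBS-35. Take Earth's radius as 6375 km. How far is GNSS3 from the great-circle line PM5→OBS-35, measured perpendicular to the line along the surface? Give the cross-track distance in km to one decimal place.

23.3 km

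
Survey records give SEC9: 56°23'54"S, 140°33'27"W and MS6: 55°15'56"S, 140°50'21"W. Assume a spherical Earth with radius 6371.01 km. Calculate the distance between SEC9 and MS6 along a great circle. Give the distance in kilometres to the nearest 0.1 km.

127.2 km

SEC9: φ = -56.39833°, λ = -140.55750°
MS6: φ = -55.26556°, λ = -140.83917°
Δφ = 1.1328°,  Δλ = -0.2817°
a = sin²(Δφ/2) + cos φ₁ cos φ₂ sin²(Δλ/2) = 0.000100
c = 2·arcsin(√a) = 0.019963 rad = 1.1438°
d = R·c = 6371.01 × 0.019963 = 127.2 km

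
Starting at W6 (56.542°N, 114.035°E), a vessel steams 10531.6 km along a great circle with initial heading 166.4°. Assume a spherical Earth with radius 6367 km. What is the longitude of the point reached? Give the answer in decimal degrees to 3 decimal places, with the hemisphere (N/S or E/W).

δ = d/R = 10531.6/6367 = 1.654091 rad
φ₂ = arcsin(sin φ₁ cos δ + cos φ₁ sin δ cos θ)
   = arcsin(0.83429·-0.08320 + 0.55133·0.99653·-0.97196) = -37.11531°
λ₂ = λ₁ + atan2(sin θ sin δ cos φ₁, cos δ − sin φ₁ sin φ₂) = 131.12391°

131.124°E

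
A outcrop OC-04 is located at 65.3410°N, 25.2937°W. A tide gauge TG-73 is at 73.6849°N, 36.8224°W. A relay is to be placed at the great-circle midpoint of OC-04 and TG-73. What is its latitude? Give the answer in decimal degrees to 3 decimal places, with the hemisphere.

69.604°N

Bx = cos φ₂ cos Δλ = 0.275252,  By = cos φ₂ sin Δλ = -0.056144
φₘ = atan2(sin φ₁ + sin φ₂, √((cos φ₁ + Bx)² + By²)) = 69.60436°
λₘ = λ₁ + atan2(By, cos φ₁ + Bx) = -29.92901°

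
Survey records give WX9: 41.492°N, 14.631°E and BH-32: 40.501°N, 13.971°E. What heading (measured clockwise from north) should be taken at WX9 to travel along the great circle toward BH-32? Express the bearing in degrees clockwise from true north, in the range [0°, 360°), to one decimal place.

Δλ = -0.6600°
y = sin Δλ · cos φ₂ = -0.008759
x = cos φ₁ sin φ₂ − sin φ₁ cos φ₂ cos Δλ = -0.017262
θ = atan2(y, x) = -153.0962° → 206.9038° (mod 360°)

206.9°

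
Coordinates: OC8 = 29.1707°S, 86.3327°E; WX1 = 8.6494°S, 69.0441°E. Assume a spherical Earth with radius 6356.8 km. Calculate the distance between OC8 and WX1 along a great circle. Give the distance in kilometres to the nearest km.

2903 km

Δφ = 20.5213°,  Δλ = -17.2886°
a = sin²(Δφ/2) + cos φ₁ cos φ₂ sin²(Δλ/2) = 0.051230
c = 2·arcsin(√a) = 0.456636 rad = 26.1633°
d = R·c = 6356.8 × 0.456636 = 2902.7 km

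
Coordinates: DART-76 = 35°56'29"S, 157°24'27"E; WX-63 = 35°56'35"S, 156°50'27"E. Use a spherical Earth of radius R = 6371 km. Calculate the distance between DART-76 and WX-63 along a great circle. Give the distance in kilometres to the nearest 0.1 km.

DART-76: φ = -35.94139°, λ = +157.40750°
WX-63: φ = -35.94306°, λ = +156.84083°
Δφ = -0.0017°,  Δλ = -0.5667°
a = sin²(Δφ/2) + cos φ₁ cos φ₂ sin²(Δλ/2) = 0.000016
c = 2·arcsin(√a) = 0.008007 rad = 0.4588°
d = R·c = 6371 × 0.008007 = 51.0 km

51.0 km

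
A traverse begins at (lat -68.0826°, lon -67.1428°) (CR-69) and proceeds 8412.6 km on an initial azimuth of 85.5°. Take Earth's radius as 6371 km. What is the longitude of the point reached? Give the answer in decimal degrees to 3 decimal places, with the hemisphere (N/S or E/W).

δ = d/R = 8412.6/6371 = 1.320452 rad
φ₂ = arcsin(sin φ₁ cos δ + cos φ₁ sin δ cos θ)
   = arcsin(-0.92772·0.24774 + 0.37327·0.96883·0.07846) = -11.62225°
λ₂ = λ₁ + atan2(sin θ sin δ cos φ₁, cos δ − sin φ₁ sin φ₂) = 13.27840°

13.278°E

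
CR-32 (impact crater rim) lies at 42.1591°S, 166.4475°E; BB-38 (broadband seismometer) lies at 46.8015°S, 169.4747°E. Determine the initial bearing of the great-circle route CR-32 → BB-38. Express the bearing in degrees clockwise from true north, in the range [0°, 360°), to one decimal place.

Δλ = 3.0272°
y = sin Δλ · cos φ₂ = 0.036150
x = cos φ₁ sin φ₂ − sin φ₁ cos φ₂ cos Δλ = -0.081578
θ = atan2(y, x) = 156.1002° → 156.1002° (mod 360°)

156.1°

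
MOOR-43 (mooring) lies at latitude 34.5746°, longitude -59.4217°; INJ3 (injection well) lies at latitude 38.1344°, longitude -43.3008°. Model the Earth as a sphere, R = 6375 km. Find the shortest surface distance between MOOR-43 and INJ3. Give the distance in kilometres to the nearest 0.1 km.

1495.7 km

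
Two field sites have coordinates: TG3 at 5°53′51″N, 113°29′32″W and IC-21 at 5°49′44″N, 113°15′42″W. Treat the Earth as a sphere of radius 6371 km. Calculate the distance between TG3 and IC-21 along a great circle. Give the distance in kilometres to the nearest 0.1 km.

26.6 km

TG3: φ = +5.89750°, λ = -113.49222°
IC-21: φ = +5.82889°, λ = -113.26167°
Δφ = -0.0686°,  Δλ = 0.2306°
a = sin²(Δφ/2) + cos φ₁ cos φ₂ sin²(Δλ/2) = 0.000004
c = 2·arcsin(√a) = 0.004178 rad = 0.2394°
d = R·c = 6371 × 0.004178 = 26.6 km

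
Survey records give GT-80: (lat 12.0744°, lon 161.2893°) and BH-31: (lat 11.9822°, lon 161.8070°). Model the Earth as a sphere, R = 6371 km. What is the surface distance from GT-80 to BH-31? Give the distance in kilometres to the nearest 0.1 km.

57.2 km

Δφ = -0.0922°,  Δλ = 0.5177°
a = sin²(Δφ/2) + cos φ₁ cos φ₂ sin²(Δλ/2) = 0.000020
c = 2·arcsin(√a) = 0.008983 rad = 0.5147°
d = R·c = 6371 × 0.008983 = 57.2 km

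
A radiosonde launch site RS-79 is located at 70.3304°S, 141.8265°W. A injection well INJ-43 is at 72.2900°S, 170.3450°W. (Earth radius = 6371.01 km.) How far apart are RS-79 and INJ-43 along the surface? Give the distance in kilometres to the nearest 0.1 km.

1028.8 km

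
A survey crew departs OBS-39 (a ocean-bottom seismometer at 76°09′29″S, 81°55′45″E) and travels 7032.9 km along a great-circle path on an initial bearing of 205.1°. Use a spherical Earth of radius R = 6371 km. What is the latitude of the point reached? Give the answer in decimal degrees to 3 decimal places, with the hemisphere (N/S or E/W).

39.088°S

OBS-39: φ = -76.15806°, λ = +81.92917°
δ = d/R = 7032.9/6371 = 1.103893 rad
φ₂ = arcsin(sin φ₁ cos δ + cos φ₁ sin δ cos θ)
   = arcsin(-0.97096·0.45012 + 0.23924·0.89297·-0.90557) = -39.08811°
λ₂ = λ₁ + atan2(sin θ sin δ cos φ₁, cos δ − sin φ₁ sin φ₂) = -68.85982°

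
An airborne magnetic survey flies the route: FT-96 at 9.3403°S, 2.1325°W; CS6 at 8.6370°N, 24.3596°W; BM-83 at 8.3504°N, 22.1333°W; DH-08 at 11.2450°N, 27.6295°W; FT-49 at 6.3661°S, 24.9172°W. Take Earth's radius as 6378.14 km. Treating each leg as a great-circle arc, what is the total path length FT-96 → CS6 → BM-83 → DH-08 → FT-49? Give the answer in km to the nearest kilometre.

6088 km

FT-96→CS6: c = 0.497691 rad, d = 3174.34 km
CS6→BM-83: c = 0.038754 rad, d = 247.18 km
BM-83→DH-08: c = 0.107170 rad, d = 683.55 km
DH-08→FT-49: c = 0.310961 rad, d = 1983.35 km
Total = 3174.34 + 247.18 + 683.55 + 1983.35 = 6088.42 km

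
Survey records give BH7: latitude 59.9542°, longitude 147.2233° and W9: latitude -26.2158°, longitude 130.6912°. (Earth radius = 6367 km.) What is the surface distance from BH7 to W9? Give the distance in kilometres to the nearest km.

9694 km

Δφ = -86.1700°,  Δλ = -16.5321°
a = sin²(Δφ/2) + cos φ₁ cos φ₂ sin²(Δλ/2) = 0.475886
c = 2·arcsin(√a) = 1.522551 rad = 87.2357°
d = R·c = 6367 × 1.522551 = 9694.1 km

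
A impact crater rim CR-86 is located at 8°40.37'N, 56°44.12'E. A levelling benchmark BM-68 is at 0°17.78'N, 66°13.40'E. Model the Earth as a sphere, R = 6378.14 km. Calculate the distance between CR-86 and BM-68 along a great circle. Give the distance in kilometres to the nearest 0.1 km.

CR-86: φ = +8.67283°, λ = +56.73533°
BM-68: φ = +0.29633°, λ = +66.22333°
Δφ = -8.3765°,  Δλ = 9.4880°
a = sin²(Δφ/2) + cos φ₁ cos φ₂ sin²(Δλ/2) = 0.012096
c = 2·arcsin(√a) = 0.220405 rad = 12.6283°
d = R·c = 6378.14 × 0.220405 = 1405.8 km

1405.8 km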